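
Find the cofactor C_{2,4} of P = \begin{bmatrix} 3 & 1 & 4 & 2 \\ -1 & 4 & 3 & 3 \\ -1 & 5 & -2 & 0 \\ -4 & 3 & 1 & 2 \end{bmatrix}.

Delete row 2 and column 4; the remaining 3×3 submatrix is [3 1 4; -1 5 -2; -4 3 1].
Its determinant is 110.
The cofactor carries sign (−1)^(2+4) = +1, so C_{2,4} = +(110) = 110.

110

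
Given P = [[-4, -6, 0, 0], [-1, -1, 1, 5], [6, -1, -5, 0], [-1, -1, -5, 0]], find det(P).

Expand along column 4 (it has 3 zeros):
  + (5) · M_24   where M_24 = det([-4 -6 0; 6 -1 -5; -1 -1 -5]) = -210
det = (+1)·(5)·(-210) = -1050

-1050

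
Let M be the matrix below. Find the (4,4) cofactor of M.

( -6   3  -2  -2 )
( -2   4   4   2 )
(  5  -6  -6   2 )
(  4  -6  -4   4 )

40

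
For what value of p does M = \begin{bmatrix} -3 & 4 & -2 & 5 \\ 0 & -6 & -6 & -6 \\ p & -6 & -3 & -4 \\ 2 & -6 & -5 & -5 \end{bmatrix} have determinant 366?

Expanding along the row containing p, det(M) is linear in p: det(M) = (-42)·p + (198).
Set (-42)·p + (198) = 366  ⇒  (-42)·p = 168  ⇒  p = -4.

-4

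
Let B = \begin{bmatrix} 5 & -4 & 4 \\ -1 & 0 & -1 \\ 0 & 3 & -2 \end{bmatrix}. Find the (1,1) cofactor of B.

Delete row 1 and column 1; the remaining 2×2 submatrix is [0 -1; 3 -2].
Its determinant is 0·(-2) − (-1)·3 = 3.
The cofactor carries sign (−1)^(1+1) = +1, so C_{1,1} = +(3) = 3.

3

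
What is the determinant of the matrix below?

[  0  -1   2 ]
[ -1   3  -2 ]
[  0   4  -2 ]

Expand along column 1:
  − (-1) · |-1 2; 4 -2| = −(-1)·(2 − 8) = -6

The determinant is -6.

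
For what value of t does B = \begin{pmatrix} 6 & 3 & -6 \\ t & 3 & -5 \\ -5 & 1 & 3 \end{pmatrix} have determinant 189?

t = -8

Expanding along the row containing t, det(B) is linear in t: det(B) = (-15)·t + (69).
Set (-15)·t + (69) = 189  ⇒  (-15)·t = 120  ⇒  t = -8.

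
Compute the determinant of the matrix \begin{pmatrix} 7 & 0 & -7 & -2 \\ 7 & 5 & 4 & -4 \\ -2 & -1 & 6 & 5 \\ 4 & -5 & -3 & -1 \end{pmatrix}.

Expand along row 1 (it has 1 zero):
  + (7) · M_11   where M_11 = det([5 4 -4; -1 6 5; -5 -3 -1]) = -191
  + (-7) · M_13   where M_13 = det([7 5 -4; -2 -1 5; 4 -5 -1]) = 216
  − (-2) · M_14   where M_14 = det([7 5 4; -2 -1 6; 4 -5 -3]) = 377
det = (+1)·(7)·(-191) + (+1)·(-7)·(216) + (-1)·(-2)·(377) = -2095

The determinant is -2095.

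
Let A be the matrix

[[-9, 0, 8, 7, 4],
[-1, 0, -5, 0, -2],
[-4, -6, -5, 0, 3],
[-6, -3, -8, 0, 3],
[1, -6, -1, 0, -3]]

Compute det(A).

|A| = 1365

Expand along column 4 (it has 4 zeros):
  − (7) · M_14   where M_14 = det([-1 0 -5 -2; -4 -6 -5 3; -6 -3 -8 3; 1 -6 -1 -3]) = -195
det = (-1)·(7)·(-195) = 1365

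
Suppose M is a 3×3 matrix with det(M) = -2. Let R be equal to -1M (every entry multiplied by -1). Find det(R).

det(R) = 2

For a 3×3 matrix, det(-1M) = (-1)^3·det(M) = -1·det(M).
det(R) = (-1)·(-2) = 2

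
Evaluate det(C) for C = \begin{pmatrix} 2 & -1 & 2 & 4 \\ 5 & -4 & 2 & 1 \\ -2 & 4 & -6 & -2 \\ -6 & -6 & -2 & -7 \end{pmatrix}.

Expand along row 1:
  + (2) · M_11   where M_11 = det([-4 2 1; 4 -6 -2; -6 -2 -7]) = -116
  − (-1) · M_12   where M_12 = det([5 2 1; -2 -6 -2; -6 -2 -7]) = 154
  + (2) · M_13   where M_13 = det([5 -4 1; -2 4 -2; -6 -6 -7]) = -156
  − (4) · M_14   where M_14 = det([5 -4 2; -2 4 -6; -6 -6 -2]) = -276
det = (+1)·(2)·(-116) + (-1)·(-1)·(154) + (+1)·(2)·(-156) + (-1)·(4)·(-276) = 714

714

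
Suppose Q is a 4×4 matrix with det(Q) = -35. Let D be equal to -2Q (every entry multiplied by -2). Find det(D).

For a 4×4 matrix, det(-2Q) = (-2)^4·det(Q) = 16·det(Q).
det(D) = (16)·(-35) = -560

|D| = -560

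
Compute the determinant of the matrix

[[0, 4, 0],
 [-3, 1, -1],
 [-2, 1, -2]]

Expand along row 1:
  − 4 · |-3 -1; -2 -2| = −4·(6 − 2) = -16

-16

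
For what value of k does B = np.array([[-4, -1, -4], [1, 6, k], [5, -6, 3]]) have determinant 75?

Expanding along the column containing k, det(B) is linear in k: det(B) = (-29)·k + (75).
Set (-29)·k + (75) = 75  ⇒  (-29)·k = 0  ⇒  k = 0.

0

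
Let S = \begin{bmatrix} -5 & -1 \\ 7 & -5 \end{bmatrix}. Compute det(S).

The determinant is 32.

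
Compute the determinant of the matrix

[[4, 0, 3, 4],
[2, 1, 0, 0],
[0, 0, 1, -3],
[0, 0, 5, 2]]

The matrix is block upper-triangular with a 2×2 block and a 2×2 block on the diagonal, so its determinant equals the product of the determinants of the diagonal blocks.
det of the 2×2 block = 4
det of the 2×2 block = 17
det = (4)·(17) = 68

68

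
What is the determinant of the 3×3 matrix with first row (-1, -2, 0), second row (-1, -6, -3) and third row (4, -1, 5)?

Expand along column 3:
  − (-3) · |-1 -2; 4 -1| = −(-3)·(1 − (-8)) = 27
  + 5 · |-1 -2; -1 -6| = 5·(6 − 2) = 20
Sum: (27) + (20) = 47

47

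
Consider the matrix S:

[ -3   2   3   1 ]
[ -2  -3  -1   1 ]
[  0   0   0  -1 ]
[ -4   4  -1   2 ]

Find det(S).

Expand along row 3 (it has 3 zeros):
  − (-1) · M_34   where M_34 = det([-3 2 3; -2 -3 -1; -4 4 -1]) = -77
det = (-1)·(-1)·(-77) = -77

-77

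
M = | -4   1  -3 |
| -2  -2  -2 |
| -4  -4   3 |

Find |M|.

Expand along row 1:
  + (-4) · |-2 -2; -4 3| = (-4)·(-6 − 8) = 56
  − 1 · |-2 -2; -4 3| = −1·(-6 − 8) = 14
  + (-3) · |-2 -2; -4 -4| = (-3)·(8 − 8) = 0
Sum: (56) + (14) + (0) = 70

70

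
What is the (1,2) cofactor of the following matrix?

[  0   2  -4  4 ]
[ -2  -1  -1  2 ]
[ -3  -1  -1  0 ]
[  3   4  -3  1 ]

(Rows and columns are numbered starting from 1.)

Delete row 1 and column 2; the remaining 3×3 submatrix is [-2 -1 2; -3 -1 0; 3 -3 1].
Its determinant is 23.
The cofactor carries sign (−1)^(1+2) = −1, so C_{1,2} = −(23) = -23.

-23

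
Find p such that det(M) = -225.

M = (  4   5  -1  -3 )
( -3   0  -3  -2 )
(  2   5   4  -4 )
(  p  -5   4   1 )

p = -4

Expanding along the column containing p, det(M) is linear in p: det(M) = (-65)·p + (-485).
Set (-65)·p + (-485) = -225  ⇒  (-65)·p = 260  ⇒  p = -4.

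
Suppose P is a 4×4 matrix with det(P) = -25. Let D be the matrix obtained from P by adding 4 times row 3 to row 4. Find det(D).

|D| = -25

Adding a multiple of one row to another leaves the determinant unchanged.
det(D) = (1)·(-25) = -25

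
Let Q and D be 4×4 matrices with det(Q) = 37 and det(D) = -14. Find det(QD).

-518

det(QD) = det(Q)·det(D) = (37)·(-14) = -518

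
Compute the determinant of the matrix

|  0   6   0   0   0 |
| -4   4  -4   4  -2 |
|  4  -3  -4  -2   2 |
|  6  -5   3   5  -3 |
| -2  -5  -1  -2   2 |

Expand along row 1 (it has 4 zeros):
  − (6) · M_12   where M_12 = det([-4 -4 4 -2; 4 -4 -2 2; 6 3 5 -3; -2 -1 -2 2]) = 264
det = (-1)·(6)·(264) = -1584

The determinant is -1584.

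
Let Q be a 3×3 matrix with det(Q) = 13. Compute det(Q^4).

det(Q^4) = (det Q)^4 = (13)^4 = 28561

The determinant is 28561.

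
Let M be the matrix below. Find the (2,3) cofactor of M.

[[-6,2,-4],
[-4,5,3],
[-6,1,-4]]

The cofactor is -6.

Delete row 2 and column 3; the remaining 2×2 submatrix is [-6 2; -6 1].
Its determinant is (-6)·1 − 2·(-6) = 6.
The cofactor carries sign (−1)^(2+3) = −1, so C_{2,3} = −(6) = -6.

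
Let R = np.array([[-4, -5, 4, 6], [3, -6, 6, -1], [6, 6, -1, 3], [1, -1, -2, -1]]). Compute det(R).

|R| = 1332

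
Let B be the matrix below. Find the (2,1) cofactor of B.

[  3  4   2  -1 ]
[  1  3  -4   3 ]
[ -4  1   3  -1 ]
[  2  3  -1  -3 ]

30

Delete row 2 and column 1; the remaining 3×3 submatrix is [4 2 -1; 1 3 -1; 3 -1 -3].
Its determinant is -30.
The cofactor carries sign (−1)^(2+1) = −1, so C_{2,1} = −(-30) = 30.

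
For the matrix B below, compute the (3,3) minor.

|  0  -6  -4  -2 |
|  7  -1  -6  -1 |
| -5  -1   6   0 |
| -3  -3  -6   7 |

Delete row 3 and column 3; the remaining 3×3 submatrix is [0 -6 -2; 7 -1 -1; -3 -3 7].
Its determinant is 324.

The minor is 324.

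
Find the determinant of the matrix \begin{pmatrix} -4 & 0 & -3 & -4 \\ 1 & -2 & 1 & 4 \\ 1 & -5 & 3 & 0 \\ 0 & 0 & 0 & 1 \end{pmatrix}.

Expand along row 4 (it has 3 zeros):
  + (1) · M_44   where M_44 = det([-4 0 -3; 1 -2 1; 1 -5 3]) = 13
det = (+1)·(1)·(13) = 13

13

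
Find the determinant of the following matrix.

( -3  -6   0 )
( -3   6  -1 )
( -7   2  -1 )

The determinant is -12.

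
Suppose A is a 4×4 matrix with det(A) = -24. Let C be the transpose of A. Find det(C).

-24

det(Aᵀ) = det(A).
det(C) = (1)·(-24) = -24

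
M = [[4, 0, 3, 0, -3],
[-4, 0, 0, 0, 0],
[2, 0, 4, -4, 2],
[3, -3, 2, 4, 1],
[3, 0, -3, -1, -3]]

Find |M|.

Expand along row 2 (it has 4 zeros):
  − (-4) · M_21   where M_21 = det([0 3 0 -3; 0 4 -4 2; -3 2 4 1; 0 -3 -1 -3]) = -270
det = (-1)·(-4)·(-270) = -1080

-1080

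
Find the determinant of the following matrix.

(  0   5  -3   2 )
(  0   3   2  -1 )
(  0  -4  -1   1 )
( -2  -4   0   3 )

Expand along column 1 (it has 3 zeros):
  − (-2) · M_41   where M_41 = det([5 -3 2; 3 2 -1; -4 -1 1]) = 12
det = (-1)·(-2)·(12) = 24

The determinant is 24.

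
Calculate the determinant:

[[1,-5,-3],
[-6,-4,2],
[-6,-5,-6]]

Expand along column 1:
  + 1 · |-4 2; -5 -6| = 1·(24 − (-10)) = 34
  − (-6) · |-5 -3; -5 -6| = −(-6)·(30 − 15) = 90
  + (-6) · |-5 -3; -4 2| = (-6)·(-10 − 12) = 132
Sum: (34) + (90) + (132) = 256

The determinant is 256.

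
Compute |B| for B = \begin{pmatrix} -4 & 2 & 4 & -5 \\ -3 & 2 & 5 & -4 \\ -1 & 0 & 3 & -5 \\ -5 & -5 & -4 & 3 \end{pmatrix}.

Expand along row 3 (it has 1 zero):
  + (-1) · M_31   where M_31 = det([2 4 -5; 2 5 -4; -5 -4 3]) = -31
  + (3) · M_33   where M_33 = det([-4 2 -5; -3 2 -4; -5 -5 3]) = -11
  − (-5) · M_34   where M_34 = det([-4 2 4; -3 2 5; -5 -5 -4]) = -42
det = (+1)·(-1)·(-31) + (+1)·(3)·(-11) + (-1)·(-5)·(-42) = -212

-212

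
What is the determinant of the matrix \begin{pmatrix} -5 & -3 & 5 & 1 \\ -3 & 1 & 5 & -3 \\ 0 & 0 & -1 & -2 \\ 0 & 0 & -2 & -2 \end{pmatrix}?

28

The matrix is block upper-triangular with a 2×2 block and a 2×2 block on the diagonal, so its determinant equals the product of the determinants of the diagonal blocks.
det of the 2×2 block = -14
det of the 2×2 block = -2
det = (-14)·(-2) = 28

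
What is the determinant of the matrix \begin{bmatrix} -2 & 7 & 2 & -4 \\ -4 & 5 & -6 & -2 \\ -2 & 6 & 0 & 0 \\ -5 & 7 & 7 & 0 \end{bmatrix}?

Expand along row 3 (it has 2 zeros):
  + (-2) · M_31   where M_31 = det([7 2 -4; 5 -6 -2; 7 7 0]) = -238
  − (6) · M_32   where M_32 = det([-2 2 -4; -4 -6 -2; -5 7 0]) = 224
det = (+1)·(-2)·(-238) + (-1)·(6)·(224) = -868

The determinant is -868.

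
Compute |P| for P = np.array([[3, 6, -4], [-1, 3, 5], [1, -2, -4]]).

The determinant is 4.

Expand along row 1:
  + 3 · |3 5; -2 -4| = 3·(-12 − (-10)) = -6
  − 6 · |-1 5; 1 -4| = −6·(4 − 5) = 6
  + (-4) · |-1 3; 1 -2| = (-4)·(2 − 3) = 4
Sum: (-6) + (6) + (4) = 4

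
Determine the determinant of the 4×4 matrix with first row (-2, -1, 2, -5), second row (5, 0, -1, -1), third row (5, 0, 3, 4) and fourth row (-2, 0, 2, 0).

-48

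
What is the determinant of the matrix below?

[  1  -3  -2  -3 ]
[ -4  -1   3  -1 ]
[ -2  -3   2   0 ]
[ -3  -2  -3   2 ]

Expand along row 3 (it has 1 zero):
  + (-2) · M_31   where M_31 = det([-3 -2 -3; -1 3 -1; -2 -3 2]) = -44
  − (-3) · M_32   where M_32 = det([1 -2 -3; -4 3 -1; -3 -3 2]) = -82
  + (2) · M_33   where M_33 = det([1 -3 -3; -4 -1 -1; -3 -2 2]) = -52
det = (+1)·(-2)·(-44) + (-1)·(-3)·(-82) + (+1)·(2)·(-52) = -262

-262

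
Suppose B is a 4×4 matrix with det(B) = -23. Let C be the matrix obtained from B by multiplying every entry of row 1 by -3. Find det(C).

det(C) = 69

Scaling one row by -3 multiplies the determinant by -3.
det(C) = (-3)·(-23) = 69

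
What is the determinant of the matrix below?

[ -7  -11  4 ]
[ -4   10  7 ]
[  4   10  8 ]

Expand along row 1:
  + (-7) · |10 7; 10 8| = (-7)·(80 − 70) = -70
  − (-11) · |-4 7; 4 8| = −(-11)·(-32 − 28) = -660
  + 4 · |-4 10; 4 10| = 4·(-40 − 40) = -320
Sum: (-70) + (-660) + (-320) = -1050

-1050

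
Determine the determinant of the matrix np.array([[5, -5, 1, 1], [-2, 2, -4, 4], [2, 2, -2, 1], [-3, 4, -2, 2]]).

The determinant is 106.

Expand along row 1:
  + (5) · M_11   where M_11 = det([2 -4 4; 2 -2 1; 4 -2 2]) = 12
  − (-5) · M_12   where M_12 = det([-2 -4 4; 2 -2 1; -3 -2 2]) = -8
  + (1) · M_13   where M_13 = det([-2 2 4; 2 2 1; -3 4 2]) = 42
  − (1) · M_14   where M_14 = det([-2 2 -4; 2 2 -2; -3 4 -2]) = -44
det = (+1)·(5)·(12) + (-1)·(-5)·(-8) + (+1)·(1)·(42) + (-1)·(1)·(-44) = 106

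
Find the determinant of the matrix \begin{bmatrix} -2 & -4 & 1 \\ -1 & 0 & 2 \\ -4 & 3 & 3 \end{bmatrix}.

Expand along column 2:
  − (-4) · |-1 2; -4 3| = −(-4)·(-3 − (-8)) = 20
  − 3 · |-2 1; -1 2| = −3·(-4 − (-1)) = 9
Sum: (20) + (9) = 29

29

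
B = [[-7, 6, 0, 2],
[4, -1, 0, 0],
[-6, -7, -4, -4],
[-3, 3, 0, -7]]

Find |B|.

Expand along column 3 (it has 3 zeros):
  + (-4) · M_33   where M_33 = det([-7 6 2; 4 -1 0; -3 3 -7]) = 137
det = (+1)·(-4)·(137) = -548

det(B) = -548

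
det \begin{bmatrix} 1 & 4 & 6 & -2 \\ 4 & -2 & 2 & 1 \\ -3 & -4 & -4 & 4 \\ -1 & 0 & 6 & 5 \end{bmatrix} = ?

-124

Expand along row 4 (it has 1 zero):
  − (-1) · M_41   where M_41 = det([4 6 -2; -2 2 1; -4 -4 4]) = 40
  − (6) · M_43   where M_43 = det([1 4 -2; 4 -2 1; -3 -4 4]) = -36
  + (5) · M_44   where M_44 = det([1 4 6; 4 -2 2; -3 -4 -4]) = -76
det = (-1)·(-1)·(40) + (-1)·(6)·(-36) + (+1)·(5)·(-76) = -124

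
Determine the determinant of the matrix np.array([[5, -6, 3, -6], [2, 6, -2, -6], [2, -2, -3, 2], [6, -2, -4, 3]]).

-1034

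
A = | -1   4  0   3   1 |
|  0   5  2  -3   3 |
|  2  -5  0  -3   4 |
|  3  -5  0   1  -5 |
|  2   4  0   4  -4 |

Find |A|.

-660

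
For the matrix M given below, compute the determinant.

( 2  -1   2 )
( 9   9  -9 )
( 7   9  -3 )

Expand along row 1:
  + 2 · |9 -9; 9 -3| = 2·(-27 − (-81)) = 108
  − (-1) · |9 -9; 7 -3| = −(-1)·(-27 − (-63)) = 36
  + 2 · |9 9; 7 9| = 2·(81 − 63) = 36
Sum: (108) + (36) + (36) = 180

det(M) = 180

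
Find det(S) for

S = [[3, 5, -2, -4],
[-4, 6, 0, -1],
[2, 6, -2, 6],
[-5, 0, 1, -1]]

det(S) = 234

Expand along row 2 (it has 1 zero):
  − (-4) · M_21   where M_21 = det([5 -2 -4; 6 -2 6; 0 1 -1]) = -56
  + (6) · M_22   where M_22 = det([3 -2 -4; 2 -2 6; -5 1 -1]) = 76
  + (-1) · M_24   where M_24 = det([3 5 -2; 2 6 -2; -5 0 1]) = -2
det = (-1)·(-4)·(-56) + (+1)·(6)·(76) + (+1)·(-1)·(-2) = 234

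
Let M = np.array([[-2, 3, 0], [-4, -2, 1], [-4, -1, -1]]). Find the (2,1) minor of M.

The minor is -3.

Delete row 2 and column 1; the remaining 2×2 submatrix is [3 0; -1 -1].
Its determinant is 3·(-1) − 0·(-1) = -3.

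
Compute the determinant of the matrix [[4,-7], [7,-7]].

The determinant is 21.

det = 4·(-7) − (-7)·7 = -28 − (-49) = 21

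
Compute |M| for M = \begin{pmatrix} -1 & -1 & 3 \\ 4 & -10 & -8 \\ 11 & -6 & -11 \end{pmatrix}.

|M| = 240

Expand along column 1:
  + (-1) · |-10 -8; -6 -11| = (-1)·(110 − 48) = -62
  − 4 · |-1 3; -6 -11| = −4·(11 − (-18)) = -116
  + 11 · |-1 3; -10 -8| = 11·(8 − (-30)) = 418
Sum: (-62) + (-116) + (418) = 240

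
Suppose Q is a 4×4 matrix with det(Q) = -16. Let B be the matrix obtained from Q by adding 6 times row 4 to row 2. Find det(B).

-16

Adding a multiple of one row to another leaves the determinant unchanged.
det(B) = (1)·(-16) = -16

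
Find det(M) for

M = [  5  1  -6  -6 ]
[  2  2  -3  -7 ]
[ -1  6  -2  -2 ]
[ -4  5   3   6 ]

|M| = -169

Expand along row 1:
  + (5) · M_11   where M_11 = det([2 -3 -7; 6 -2 -2; 5 3 6]) = -70
  − (1) · M_12   where M_12 = det([2 -3 -7; -1 -2 -2; -4 3 6]) = 23
  + (-6) · M_13   where M_13 = det([2 2 -7; -1 6 -2; -4 5 6]) = -13
  − (-6) · M_14   where M_14 = det([2 2 -3; -1 6 -2; -4 5 3]) = 21
det = (+1)·(5)·(-70) + (-1)·(1)·(23) + (+1)·(-6)·(-13) + (-1)·(-6)·(21) = -169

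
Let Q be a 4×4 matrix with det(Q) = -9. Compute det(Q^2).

81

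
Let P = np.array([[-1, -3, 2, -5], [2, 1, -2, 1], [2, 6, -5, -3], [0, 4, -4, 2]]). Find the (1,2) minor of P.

-44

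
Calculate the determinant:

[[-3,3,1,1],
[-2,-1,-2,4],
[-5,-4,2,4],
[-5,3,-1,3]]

-128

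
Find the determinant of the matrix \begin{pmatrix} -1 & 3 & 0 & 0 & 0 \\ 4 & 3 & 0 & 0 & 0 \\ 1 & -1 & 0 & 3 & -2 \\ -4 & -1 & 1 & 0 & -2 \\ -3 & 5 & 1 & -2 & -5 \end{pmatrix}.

The determinant is -195.

The matrix is block lower-triangular with a 2×2 block and a 3×3 block on the diagonal, so its determinant equals the product of the determinants of the diagonal blocks.
det of the 2×2 block = -15
det of the 3×3 block = 13
det = (-15)·(13) = -195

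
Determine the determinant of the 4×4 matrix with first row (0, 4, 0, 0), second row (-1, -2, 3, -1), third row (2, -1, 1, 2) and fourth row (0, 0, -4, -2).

-56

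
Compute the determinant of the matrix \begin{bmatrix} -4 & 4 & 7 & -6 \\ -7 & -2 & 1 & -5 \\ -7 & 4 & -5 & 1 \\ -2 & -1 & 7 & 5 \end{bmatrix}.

The determinant is -5520.

Expand along row 1:
  + (-4) · M_11   where M_11 = det([-2 1 -5; 4 -5 1; -1 7 5]) = -72
  − (4) · M_12   where M_12 = det([-7 1 -5; -7 -5 1; -2 7 5]) = 552
  + (7) · M_13   where M_13 = det([-7 -2 -5; -7 4 1; -2 -1 5]) = -288
  − (-6) · M_14   where M_14 = det([-7 -2 1; -7 4 -5; -2 -1 7]) = -264
det = (+1)·(-4)·(-72) + (-1)·(4)·(552) + (+1)·(7)·(-288) + (-1)·(-6)·(-264) = -5520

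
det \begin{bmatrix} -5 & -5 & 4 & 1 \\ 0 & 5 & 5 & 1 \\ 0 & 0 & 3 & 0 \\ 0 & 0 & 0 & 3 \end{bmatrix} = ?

The matrix is upper triangular, so the determinant is the product of the diagonal entries:
det = (-5) · (5) · (3) · (3) = -225

-225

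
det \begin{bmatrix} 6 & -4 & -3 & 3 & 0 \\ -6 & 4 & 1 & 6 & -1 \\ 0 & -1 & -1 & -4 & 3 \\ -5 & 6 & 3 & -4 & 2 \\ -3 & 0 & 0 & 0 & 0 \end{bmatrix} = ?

Expand along row 5 (it has 4 zeros):
  + (-3) · M_51   where M_51 = det([-4 -3 3 0; 4 1 6 -1; -1 -1 -4 3; 6 3 -4 2]) = 27
det = (+1)·(-3)·(27) = -81

-81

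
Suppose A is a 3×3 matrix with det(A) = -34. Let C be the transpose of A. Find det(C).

-34

det(Aᵀ) = det(A).
det(C) = (1)·(-34) = -34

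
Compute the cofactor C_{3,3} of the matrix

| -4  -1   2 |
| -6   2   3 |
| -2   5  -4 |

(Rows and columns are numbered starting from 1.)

-14

Delete row 3 and column 3; the remaining 2×2 submatrix is [-4 -1; -6 2].
Its determinant is (-4)·2 − (-1)·(-6) = -14.
The cofactor carries sign (−1)^(3+3) = +1, so C_{3,3} = +(-14) = -14.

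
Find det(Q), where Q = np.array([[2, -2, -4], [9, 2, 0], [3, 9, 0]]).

Expand along column 3:
  + (-4) · |9 2; 3 9| = (-4)·(81 − 6) = -300

|Q| = -300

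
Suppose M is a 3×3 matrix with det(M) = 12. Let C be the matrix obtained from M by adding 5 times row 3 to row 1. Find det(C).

The determinant is 12.

Adding a multiple of one row to another leaves the determinant unchanged.
det(C) = (1)·(12) = 12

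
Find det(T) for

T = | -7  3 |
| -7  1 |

14

det(T) = (-7)·1 − 3·(-7) = -7 − (-21) = 14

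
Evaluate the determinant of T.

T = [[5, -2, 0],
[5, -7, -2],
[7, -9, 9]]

Expand along column 3:
  − (-2) · |5 -2; 7 -9| = −(-2)·(-45 − (-14)) = -62
  + 9 · |5 -2; 5 -7| = 9·(-35 − (-10)) = -225
Sum: (-62) + (-225) = -287

-287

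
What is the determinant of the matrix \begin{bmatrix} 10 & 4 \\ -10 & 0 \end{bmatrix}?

det = 10·0 − 4·(-10) = 0 − (-40) = 40

40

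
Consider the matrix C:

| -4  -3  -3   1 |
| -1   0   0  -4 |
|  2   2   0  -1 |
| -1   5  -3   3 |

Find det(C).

Expand along row 2 (it has 2 zeros):
  − (-1) · M_21   where M_21 = det([-3 -3 1; 2 0 -1; 5 -3 3]) = 36
  + (-4) · M_24   where M_24 = det([-4 -3 -3; 2 2 0; -1 5 -3]) = -30
det = (-1)·(-1)·(36) + (+1)·(-4)·(-30) = 156

|C| = 156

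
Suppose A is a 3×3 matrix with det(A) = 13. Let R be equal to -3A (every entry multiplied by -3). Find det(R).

For a 3×3 matrix, det(-3A) = (-3)^3·det(A) = -27·det(A).
det(R) = (-27)·(13) = -351

-351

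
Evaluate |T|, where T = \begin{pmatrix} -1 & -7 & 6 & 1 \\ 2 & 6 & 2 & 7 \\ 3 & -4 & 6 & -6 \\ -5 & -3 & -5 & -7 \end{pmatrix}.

Expand along row 1:
  + (-1) · M_11   where M_11 = det([6 2 7; -4 6 -6; -3 -5 -7]) = -186
  − (-7) · M_12   where M_12 = det([2 2 7; 3 6 -6; -5 -5 -7]) = 63
  + (6) · M_13   where M_13 = det([2 6 7; 3 -4 -6; -5 -3 -7]) = 123
  − (1) · M_14   where M_14 = det([2 6 2; 3 -4 6; -5 -3 -5]) = -72
det = (+1)·(-1)·(-186) + (-1)·(-7)·(63) + (+1)·(6)·(123) + (-1)·(1)·(-72) = 1437

|T| = 1437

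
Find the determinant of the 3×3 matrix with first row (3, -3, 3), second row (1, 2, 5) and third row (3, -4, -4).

-51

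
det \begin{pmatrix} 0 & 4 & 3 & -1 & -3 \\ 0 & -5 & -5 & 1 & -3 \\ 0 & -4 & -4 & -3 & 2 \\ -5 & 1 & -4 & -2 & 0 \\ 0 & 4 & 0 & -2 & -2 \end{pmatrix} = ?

Expand along column 1 (it has 4 zeros):
  − (-5) · M_41   where M_41 = det([4 3 -1 -3; -5 -5 1 -3; -4 -4 -3 2; 4 0 -2 -2]) = 318
det = (-1)·(-5)·(318) = 1590

1590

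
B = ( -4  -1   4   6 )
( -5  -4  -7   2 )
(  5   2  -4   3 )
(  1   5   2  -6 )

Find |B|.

Expand along row 1:
  + (-4) · M_11   where M_11 = det([-4 -7 2; 2 -4 3; 5 2 -6]) = -213
  − (-1) · M_12   where M_12 = det([-5 -7 2; 5 -4 3; 1 2 -6]) = -293
  + (4) · M_13   where M_13 = det([-5 -4 2; 5 2 3; 1 5 -6]) = 49
  − (6) · M_14   where M_14 = det([-5 -4 -7; 5 2 -4; 1 5 2]) = -225
det = (+1)·(-4)·(-213) + (-1)·(-1)·(-293) + (+1)·(4)·(49) + (-1)·(6)·(-225) = 2105

2105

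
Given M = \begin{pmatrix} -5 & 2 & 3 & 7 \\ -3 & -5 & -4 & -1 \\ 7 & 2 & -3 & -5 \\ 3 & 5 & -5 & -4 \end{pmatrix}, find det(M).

det(M) = 726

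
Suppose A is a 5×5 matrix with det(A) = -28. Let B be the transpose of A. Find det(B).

det(B) = -28

det(Aᵀ) = det(A).
det(B) = (1)·(-28) = -28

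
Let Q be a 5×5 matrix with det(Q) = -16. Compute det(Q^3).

det(Q^3) = (det Q)^3 = (-16)^3 = -4096

The determinant is -4096.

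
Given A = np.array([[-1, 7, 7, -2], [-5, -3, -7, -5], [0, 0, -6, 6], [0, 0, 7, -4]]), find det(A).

|A| = -684

A is block upper-triangular with a 2×2 block and a 2×2 block on the diagonal, so its determinant equals the product of the determinants of the diagonal blocks.
det of the 2×2 block = 38
det of the 2×2 block = -18
det = (38)·(-18) = -684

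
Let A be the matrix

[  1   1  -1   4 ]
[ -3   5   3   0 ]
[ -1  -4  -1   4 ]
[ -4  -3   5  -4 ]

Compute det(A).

|A| = -268

Expand along row 2 (it has 1 zero):
  − (-3) · M_21   where M_21 = det([1 -1 4; -4 -1 4; -3 5 -4]) = -80
  + (5) · M_22   where M_22 = det([1 -1 4; -1 -1 4; -4 5 -4]) = -32
  − (3) · M_23   where M_23 = det([1 1 4; -1 -4 4; -4 -3 -4]) = -44
det = (-1)·(-3)·(-80) + (+1)·(5)·(-32) + (-1)·(3)·(-44) = -268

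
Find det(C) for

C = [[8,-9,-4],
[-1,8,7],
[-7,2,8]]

Expand along row 1:
  + 8 · |8 7; 2 8| = 8·(64 − 14) = 400
  − (-9) · |-1 7; -7 8| = −(-9)·(-8 − (-49)) = 369
  + (-4) · |-1 8; -7 2| = (-4)·(-2 − (-56)) = -216
Sum: (400) + (369) + (-216) = 553

det(C) = 553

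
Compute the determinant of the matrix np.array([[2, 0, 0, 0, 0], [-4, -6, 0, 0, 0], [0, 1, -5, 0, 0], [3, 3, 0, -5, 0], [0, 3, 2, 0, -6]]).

The matrix is lower triangular, so the determinant is the product of the diagonal entries:
det = (2) · (-6) · (-5) · (-5) · (-6) = 1800

1800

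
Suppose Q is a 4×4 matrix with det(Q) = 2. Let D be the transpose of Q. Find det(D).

The determinant is 2.

det(Qᵀ) = det(Q).
det(D) = (1)·(2) = 2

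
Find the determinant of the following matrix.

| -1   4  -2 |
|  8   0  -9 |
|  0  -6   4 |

22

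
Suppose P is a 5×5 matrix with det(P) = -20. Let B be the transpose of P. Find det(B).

-20

det(Pᵀ) = det(P).
det(B) = (1)·(-20) = -20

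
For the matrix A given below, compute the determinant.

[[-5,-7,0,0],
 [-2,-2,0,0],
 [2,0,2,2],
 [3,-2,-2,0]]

The determinant is -16.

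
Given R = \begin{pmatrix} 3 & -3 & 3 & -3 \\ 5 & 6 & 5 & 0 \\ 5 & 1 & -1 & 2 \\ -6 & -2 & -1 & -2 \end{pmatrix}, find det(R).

Expand along row 2 (it has 1 zero):
  − (5) · M_21   where M_21 = det([-3 3 -3; 1 -1 2; -2 -1 -2]) = -9
  + (6) · M_22   where M_22 = det([3 3 -3; 5 -1 2; -6 -1 -2]) = 39
  − (5) · M_23   where M_23 = det([3 -3 -3; 5 1 2; -6 -2 -2]) = 24
det = (-1)·(5)·(-9) + (+1)·(6)·(39) + (-1)·(5)·(24) = 159

det(R) = 159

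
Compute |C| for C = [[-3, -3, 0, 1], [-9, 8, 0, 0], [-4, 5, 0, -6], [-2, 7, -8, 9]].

Expand along column 3 (it has 3 zeros):
  − (-8) · M_43   where M_43 = det([-3 -3 1; -9 8 0; -4 5 -6]) = 293
det = (-1)·(-8)·(293) = 2344

The determinant is 2344.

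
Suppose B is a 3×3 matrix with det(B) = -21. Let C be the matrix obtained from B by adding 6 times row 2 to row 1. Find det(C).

Adding a multiple of one row to another leaves the determinant unchanged.
det(C) = (1)·(-21) = -21

|C| = -21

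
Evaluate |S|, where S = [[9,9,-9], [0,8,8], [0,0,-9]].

S is upper triangular, so det(S) is the product of the diagonal entries:
det = (9) · (8) · (-9) = -648

|S| = -648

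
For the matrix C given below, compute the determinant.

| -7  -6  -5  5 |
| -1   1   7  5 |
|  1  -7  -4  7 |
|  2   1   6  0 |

Expand along row 4 (it has 1 zero):
  − (2) · M_41   where M_41 = det([-6 -5 5; 1 7 5; -7 -4 7]) = 21
  + (1) · M_42   where M_42 = det([-7 -5 5; -1 7 5; 1 -4 7]) = -558
  − (6) · M_43   where M_43 = det([-7 -6 5; -1 1 5; 1 -7 7]) = -336
det = (-1)·(2)·(21) + (+1)·(1)·(-558) + (-1)·(6)·(-336) = 1416

|C| = 1416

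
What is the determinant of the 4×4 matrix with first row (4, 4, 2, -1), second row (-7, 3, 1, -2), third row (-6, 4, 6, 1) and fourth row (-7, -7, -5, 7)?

The determinant is 1140.

Expand along row 1:
  + (4) · M_11   where M_11 = det([3 1 -2; 4 6 1; -7 -5 7]) = 62
  − (4) · M_12   where M_12 = det([-7 1 -2; -6 6 1; -7 -5 7]) = -438
  + (2) · M_13   where M_13 = det([-7 3 -2; -6 4 1; -7 -7 7]) = -280
  − (-1) · M_14   where M_14 = det([-7 3 1; -6 4 6; -7 -7 -5]) = -300
det = (+1)·(4)·(62) + (-1)·(4)·(-438) + (+1)·(2)·(-280) + (-1)·(-1)·(-300) = 1140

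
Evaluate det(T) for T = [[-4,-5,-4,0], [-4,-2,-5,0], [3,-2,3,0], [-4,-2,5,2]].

Expand along column 4 (it has 3 zeros):
  + (2) · M_44   where M_44 = det([-4 -5 -4; -4 -2 -5; 3 -2 3]) = 23
det = (+1)·(2)·(23) = 46

det(T) = 46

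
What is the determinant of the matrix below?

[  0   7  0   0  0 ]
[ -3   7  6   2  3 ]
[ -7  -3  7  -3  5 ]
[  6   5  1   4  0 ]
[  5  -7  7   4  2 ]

Expand along row 1 (it has 4 zeros):
  − (7) · M_12   where M_12 = det([-3 6 2 3; -7 7 -3 5; 6 1 4 0; 5 7 4 2]) = 261
det = (-1)·(7)·(261) = -1827

The determinant is -1827.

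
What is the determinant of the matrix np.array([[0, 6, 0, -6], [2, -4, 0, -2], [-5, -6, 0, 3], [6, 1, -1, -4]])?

216

Expand along column 3 (it has 3 zeros):
  − (-1) · M_43   where M_43 = det([0 6 -6; 2 -4 -2; -5 -6 3]) = 216
det = (-1)·(-1)·(216) = 216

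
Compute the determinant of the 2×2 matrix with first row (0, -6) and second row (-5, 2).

-30

det = 0·2 − (-6)·(-5) = 0 − 30 = -30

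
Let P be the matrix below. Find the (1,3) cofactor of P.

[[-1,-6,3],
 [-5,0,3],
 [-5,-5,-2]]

Delete row 1 and column 3; the remaining 2×2 submatrix is [-5 0; -5 -5].
Its determinant is (-5)·(-5) − 0·(-5) = 25.
The cofactor carries sign (−1)^(1+3) = +1, so C_{1,3} = +(25) = 25.

The cofactor is 25.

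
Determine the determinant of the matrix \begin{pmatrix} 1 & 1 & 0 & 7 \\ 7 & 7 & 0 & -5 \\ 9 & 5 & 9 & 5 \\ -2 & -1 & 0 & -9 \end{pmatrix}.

Expand along column 3 (it has 3 zeros):
  + (9) · M_33   where M_33 = det([1 1 7; 7 7 -5; -2 -1 -9]) = 54
det = (+1)·(9)·(54) = 486

The determinant is 486.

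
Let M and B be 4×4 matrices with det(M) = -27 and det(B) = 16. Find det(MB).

det(MB) = det(M)·det(B) = (-27)·(16) = -432

det(MB) = -432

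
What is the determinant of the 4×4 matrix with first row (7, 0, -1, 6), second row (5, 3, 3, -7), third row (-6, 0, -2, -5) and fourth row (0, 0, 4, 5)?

Expand along column 2 (it has 3 zeros):
  + (3) · M_22   where M_22 = det([7 -1 6; -6 -2 -5; 0 4 5]) = -104
det = (+1)·(3)·(-104) = -312

-312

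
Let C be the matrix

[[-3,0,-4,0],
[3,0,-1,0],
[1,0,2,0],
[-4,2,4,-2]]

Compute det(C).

0

Expand along column 2 (it has 3 zeros):
  + (2) · M_42   where M_42 = det([-3 -4 0; 3 -1 0; 1 2 0]) = 0
det = (+1)·(2)·(0) = 0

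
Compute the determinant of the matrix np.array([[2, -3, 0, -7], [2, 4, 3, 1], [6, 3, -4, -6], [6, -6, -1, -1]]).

The determinant is -2080.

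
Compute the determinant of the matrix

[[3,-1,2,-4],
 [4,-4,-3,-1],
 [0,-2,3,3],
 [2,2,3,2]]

-514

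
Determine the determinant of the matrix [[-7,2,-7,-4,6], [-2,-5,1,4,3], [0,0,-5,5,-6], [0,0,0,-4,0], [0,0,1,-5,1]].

-156

The matrix is block upper-triangular with a 2×2 block and a 3×3 block on the diagonal, so its determinant equals the product of the determinants of the diagonal blocks.
det of the 2×2 block = 39
det of the 3×3 block = -4
det = (39)·(-4) = -156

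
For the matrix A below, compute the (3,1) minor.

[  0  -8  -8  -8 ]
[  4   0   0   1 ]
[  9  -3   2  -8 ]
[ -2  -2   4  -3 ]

48

Delete row 3 and column 1; the remaining 3×3 submatrix is [-8 -8 -8; 0 0 1; -2 4 -3].
Its determinant is 48.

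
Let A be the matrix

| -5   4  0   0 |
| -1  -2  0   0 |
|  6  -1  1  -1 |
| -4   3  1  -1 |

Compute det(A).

|A| = 0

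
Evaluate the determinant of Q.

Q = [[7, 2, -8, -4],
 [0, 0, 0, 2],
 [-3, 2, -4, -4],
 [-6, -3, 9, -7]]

Expand along row 2 (it has 3 zeros):
  + (2) · M_24   where M_24 = det([7 2 -8; -3 2 -4; -6 -3 9]) = -24
det = (+1)·(2)·(-24) = -48

-48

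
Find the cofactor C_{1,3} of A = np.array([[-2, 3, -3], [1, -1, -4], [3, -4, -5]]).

-1

Delete row 1 and column 3; the remaining 2×2 submatrix is [1 -1; 3 -4].
Its determinant is 1·(-4) − (-1)·3 = -1.
The cofactor carries sign (−1)^(1+3) = +1, so C_{1,3} = +(-1) = -1.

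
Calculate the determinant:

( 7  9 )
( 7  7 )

The determinant is -14.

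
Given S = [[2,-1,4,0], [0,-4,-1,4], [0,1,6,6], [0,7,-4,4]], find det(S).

Expand along column 1 (it has 3 zeros):
  + (2) · M_11   where M_11 = det([-4 -1 4; 1 6 6; 7 -4 4]) = -414
det = (+1)·(2)·(-414) = -828

-828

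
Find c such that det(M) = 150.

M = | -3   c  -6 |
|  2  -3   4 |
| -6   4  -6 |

-8

Expanding along the column containing c, det(M) is linear in c: det(M) = (-12)·c + (54).
Set (-12)·c + (54) = 150  ⇒  (-12)·c = 96  ⇒  c = -8.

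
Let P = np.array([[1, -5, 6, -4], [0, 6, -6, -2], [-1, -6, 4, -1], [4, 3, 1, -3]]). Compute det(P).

|P| = -124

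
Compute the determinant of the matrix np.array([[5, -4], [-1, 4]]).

det = 5·4 − (-4)·(-1) = 20 − 4 = 16

16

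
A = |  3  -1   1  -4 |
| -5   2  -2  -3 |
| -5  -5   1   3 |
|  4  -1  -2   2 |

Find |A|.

-659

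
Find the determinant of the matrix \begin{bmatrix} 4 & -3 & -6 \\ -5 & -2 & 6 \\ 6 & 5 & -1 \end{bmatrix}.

Expand along column 1:
  + 4 · |-2 6; 5 -1| = 4·(2 − 30) = -112
  − (-5) · |-3 -6; 5 -1| = −(-5)·(3 − (-30)) = 165
  + 6 · |-3 -6; -2 6| = 6·(-18 − 12) = -180
Sum: (-112) + (165) + (-180) = -127

-127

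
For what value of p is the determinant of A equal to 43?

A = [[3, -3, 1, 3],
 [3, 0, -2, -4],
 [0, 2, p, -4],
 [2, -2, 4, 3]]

Expanding along the row containing p, det(A) is linear in p: det(A) = (9)·p + (-2).
Set (9)·p + (-2) = 43  ⇒  (9)·p = 45  ⇒  p = 5.

p = 5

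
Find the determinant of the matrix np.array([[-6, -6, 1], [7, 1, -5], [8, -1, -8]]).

Expand along column 1:
  + (-6) · |1 -5; -1 -8| = (-6)·(-8 − 5) = 78
  − 7 · |-6 1; -1 -8| = −7·(48 − (-1)) = -343
  + 8 · |-6 1; 1 -5| = 8·(30 − 1) = 232
Sum: (78) + (-343) + (232) = -33

-33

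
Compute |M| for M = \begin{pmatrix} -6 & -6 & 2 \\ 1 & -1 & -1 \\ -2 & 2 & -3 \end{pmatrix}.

|M| = -60

Expand along row 1:
  + (-6) · |-1 -1; 2 -3| = (-6)·(3 − (-2)) = -30
  − (-6) · |1 -1; -2 -3| = −(-6)·(-3 − 2) = -30
  + 2 · |1 -1; -2 2| = 2·(2 − 2) = 0
Sum: (-30) + (-30) + (0) = -60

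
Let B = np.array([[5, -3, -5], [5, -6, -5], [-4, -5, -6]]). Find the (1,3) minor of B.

-49

Delete row 1 and column 3; the remaining 2×2 submatrix is [5 -6; -4 -5].
Its determinant is 5·(-5) − (-6)·(-4) = -49.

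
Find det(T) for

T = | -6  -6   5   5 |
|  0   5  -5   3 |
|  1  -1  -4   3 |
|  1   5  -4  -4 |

The determinant is -737.

Expand along row 2 (it has 1 zero):
  + (5) · M_22   where M_22 = det([-6 5 5; 1 -4 3; 1 -4 -4]) = -133
  − (-5) · M_23   where M_23 = det([-6 -6 5; 1 -1 3; 1 5 -4]) = 54
  + (3) · M_24   where M_24 = det([-6 -6 5; 1 -1 -4; 1 5 -4]) = -114
det = (+1)·(5)·(-133) + (-1)·(-5)·(54) + (+1)·(3)·(-114) = -737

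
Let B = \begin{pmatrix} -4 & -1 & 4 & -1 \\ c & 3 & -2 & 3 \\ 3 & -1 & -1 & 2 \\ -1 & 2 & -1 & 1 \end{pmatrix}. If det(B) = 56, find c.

Expanding along the row containing c, det(B) is linear in c: det(B) = (-16)·c + (-8).
Set (-16)·c + (-8) = 56  ⇒  (-16)·c = 64  ⇒  c = -4.

c = -4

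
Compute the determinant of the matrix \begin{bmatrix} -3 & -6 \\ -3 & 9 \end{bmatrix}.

-45

det = (-3)·9 − (-6)·(-3) = -27 − 18 = -45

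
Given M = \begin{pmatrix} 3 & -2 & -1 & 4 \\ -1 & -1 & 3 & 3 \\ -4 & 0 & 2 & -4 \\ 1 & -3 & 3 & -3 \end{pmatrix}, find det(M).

Expand along row 3 (it has 1 zero):
  + (-4) · M_31   where M_31 = det([-2 -1 4; -1 3 3; -3 3 -3]) = 72
  + (2) · M_33   where M_33 = det([3 -2 4; -1 -1 3; 1 -3 -3]) = 52
  − (-4) · M_34   where M_34 = det([3 -2 -1; -1 -1 3; 1 -3 3]) = 2
det = (+1)·(-4)·(72) + (+1)·(2)·(52) + (-1)·(-4)·(2) = -176

|M| = -176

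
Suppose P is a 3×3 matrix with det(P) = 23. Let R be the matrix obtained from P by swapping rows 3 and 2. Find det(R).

The determinant is -23.

Swapping two rows multiplies the determinant by −1.
det(R) = (-1)·(23) = -23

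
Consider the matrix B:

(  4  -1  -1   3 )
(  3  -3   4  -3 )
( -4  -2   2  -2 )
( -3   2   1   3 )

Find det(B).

det(B) = 320

Expand along row 1:
  + (4) · M_11   where M_11 = det([-3 4 -3; -2 2 -2; 2 1 3]) = 2
  − (-1) · M_12   where M_12 = det([3 4 -3; -4 2 -2; -3 1 3]) = 90
  + (-1) · M_13   where M_13 = det([3 -3 -3; -4 -2 -2; -3 2 3]) = -18
  − (3) · M_14   where M_14 = det([3 -3 4; -4 -2 2; -3 2 1]) = -68
det = (+1)·(4)·(2) + (-1)·(-1)·(90) + (+1)·(-1)·(-18) + (-1)·(3)·(-68) = 320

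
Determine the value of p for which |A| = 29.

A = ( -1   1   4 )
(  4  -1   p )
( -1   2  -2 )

p = -5

Expanding along the row containing p, det(A) is linear in p: det(A) = (1)·p + (34).
Set (1)·p + (34) = 29  ⇒  (1)·p = -5  ⇒  p = -5.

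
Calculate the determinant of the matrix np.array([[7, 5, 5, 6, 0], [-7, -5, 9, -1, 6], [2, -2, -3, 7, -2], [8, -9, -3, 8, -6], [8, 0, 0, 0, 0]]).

Expand along row 5 (it has 4 zeros):
  + (8) · M_51   where M_51 = det([5 5 6 0; -5 9 -1 6; -2 -3 7 -2; -9 -3 8 -6]) = -4022
det = (+1)·(8)·(-4022) = -32176

-32176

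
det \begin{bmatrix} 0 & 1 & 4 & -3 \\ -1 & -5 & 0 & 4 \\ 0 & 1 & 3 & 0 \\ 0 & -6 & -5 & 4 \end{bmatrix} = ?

Expand along column 1 (it has 3 zeros):
  − (-1) · M_21   where M_21 = det([1 4 -3; 1 3 0; -6 -5 4]) = -43
det = (-1)·(-1)·(-43) = -43

The determinant is -43.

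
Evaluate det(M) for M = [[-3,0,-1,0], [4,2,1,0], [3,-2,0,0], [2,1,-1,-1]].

|M| = -8

Expand along column 4 (it has 3 zeros):
  + (-1) · M_44   where M_44 = det([-3 0 -1; 4 2 1; 3 -2 0]) = 8
det = (+1)·(-1)·(8) = -8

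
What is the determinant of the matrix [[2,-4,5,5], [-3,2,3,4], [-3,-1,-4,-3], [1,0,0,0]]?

43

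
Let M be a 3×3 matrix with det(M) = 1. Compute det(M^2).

det(M^2) = (det M)^2 = (1)^2 = 1

1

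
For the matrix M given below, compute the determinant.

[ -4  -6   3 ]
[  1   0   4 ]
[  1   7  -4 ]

85

Expand along column 2:
  − (-6) · |1 4; 1 -4| = −(-6)·(-4 − 4) = -48
  − 7 · |-4 3; 1 4| = −7·(-16 − 3) = 133
Sum: (-48) + (133) = 85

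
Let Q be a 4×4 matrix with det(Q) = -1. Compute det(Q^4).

det(Q^4) = (det Q)^4 = (-1)^4 = 1

1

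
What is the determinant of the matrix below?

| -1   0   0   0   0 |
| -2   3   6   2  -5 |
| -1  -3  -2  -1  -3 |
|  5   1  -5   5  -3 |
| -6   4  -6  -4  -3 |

Expand along row 1 (it has 4 zeros):
  + (-1) · M_11   where M_11 = det([3 6 2 -5; -3 -2 -1 -3; 1 -5 5 -3; 4 -6 -4 -3]) = -2359
det = (+1)·(-1)·(-2359) = 2359

The determinant is 2359.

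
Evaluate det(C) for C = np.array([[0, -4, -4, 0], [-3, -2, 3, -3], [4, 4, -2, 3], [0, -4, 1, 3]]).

Expand along row 1 (it has 2 zeros):
  − (-4) · M_12   where M_12 = det([-3 3 -3; 4 -2 3; 0 1 3]) = -21
  + (-4) · M_13   where M_13 = det([-3 -2 -3; 4 4 3; 0 -4 3]) = 0
det = (-1)·(-4)·(-21) + (+1)·(-4)·(0) = -84

det(C) = -84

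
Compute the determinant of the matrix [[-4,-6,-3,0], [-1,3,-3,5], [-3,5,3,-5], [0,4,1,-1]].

Expand along row 1 (it has 1 zero):
  + (-4) · M_11   where M_11 = det([3 -3 5; 5 3 -5; 4 1 -1]) = 16
  − (-6) · M_12   where M_12 = det([-1 -3 5; -3 3 -5; 0 1 -1]) = -8
  + (-3) · M_13   where M_13 = det([-1 3 5; -3 5 -5; 0 4 -1]) = -84
det = (+1)·(-4)·(16) + (-1)·(-6)·(-8) + (+1)·(-3)·(-84) = 140

140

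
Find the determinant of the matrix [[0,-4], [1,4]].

4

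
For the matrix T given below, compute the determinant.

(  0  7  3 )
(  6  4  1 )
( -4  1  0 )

Expand along column 1:
  − 6 · |7 3; 1 0| = −6·(0 − 3) = 18
  + (-4) · |7 3; 4 1| = (-4)·(7 − 12) = 20
Sum: (18) + (20) = 38

The determinant is 38.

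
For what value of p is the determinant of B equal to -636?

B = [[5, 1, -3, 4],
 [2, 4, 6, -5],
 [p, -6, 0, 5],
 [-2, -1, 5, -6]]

Expanding along the column containing p, det(B) is linear in p: det(B) = (6)·p + (-648).
Set (6)·p + (-648) = -636  ⇒  (6)·p = 12  ⇒  p = 2.

2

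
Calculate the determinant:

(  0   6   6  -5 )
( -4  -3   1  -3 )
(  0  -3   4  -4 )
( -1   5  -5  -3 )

-1289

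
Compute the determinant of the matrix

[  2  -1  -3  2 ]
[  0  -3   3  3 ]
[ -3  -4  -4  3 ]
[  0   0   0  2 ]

The determinant is 168.

Expand along row 4 (it has 3 zeros):
  + (2) · M_44   where M_44 = det([2 -1 -3; 0 -3 3; -3 -4 -4]) = 84
det = (+1)·(2)·(84) = 168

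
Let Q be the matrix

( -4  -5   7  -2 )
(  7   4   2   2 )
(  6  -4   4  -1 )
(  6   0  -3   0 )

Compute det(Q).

Expand along row 4 (it has 2 zeros):
  − (6) · M_41   where M_41 = det([-5 7 -2; 4 2 2; -4 4 -1]) = -26
  − (-3) · M_43   where M_43 = det([-4 -5 -2; 7 4 2; 6 -4 -1]) = -7
det = (-1)·(6)·(-26) + (-1)·(-3)·(-7) = 135

det(Q) = 135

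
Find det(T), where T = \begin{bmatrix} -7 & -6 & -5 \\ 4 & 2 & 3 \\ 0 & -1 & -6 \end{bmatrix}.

-61

Expand along column 1:
  + (-7) · |2 3; -1 -6| = (-7)·(-12 − (-3)) = 63
  − 4 · |-6 -5; -1 -6| = −4·(36 − 5) = -124
Sum: (63) + (-124) = -61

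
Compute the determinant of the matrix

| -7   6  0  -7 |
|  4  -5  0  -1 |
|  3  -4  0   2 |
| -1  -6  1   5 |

Expand along column 3 (it has 3 zeros):
  − (1) · M_43   where M_43 = det([-7 6 -7; 4 -5 -1; 3 -4 2]) = 39
det = (-1)·(1)·(39) = -39

-39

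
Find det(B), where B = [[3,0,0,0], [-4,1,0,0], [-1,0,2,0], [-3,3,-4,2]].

B is lower triangular, so det(B) is the product of the diagonal entries:
det = (3) · (1) · (2) · (2) = 12

12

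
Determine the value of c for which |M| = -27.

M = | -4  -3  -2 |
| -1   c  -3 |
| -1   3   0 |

Expanding along the column containing c, det(M) is linear in c: det(M) = (-2)·c + (-39).
Set (-2)·c + (-39) = -27  ⇒  (-2)·c = 12  ⇒  c = -6.

c = -6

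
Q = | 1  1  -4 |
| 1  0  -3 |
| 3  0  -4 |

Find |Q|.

-5

Expand along column 2:
  − 1 · |1 -3; 3 -4| = −1·(-4 − (-9)) = -5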